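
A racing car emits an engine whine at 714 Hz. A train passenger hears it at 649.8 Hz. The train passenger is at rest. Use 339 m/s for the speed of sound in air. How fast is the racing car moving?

33 m/s

f' < f, so the racing car is receding.
f' = f · v/(v + v_s) ⇒ v_s = v · |1 − f/f'|.
v_s = 339 × |1 − 714/649.8| = 339 × 0.0988 ≈ 33 m/s.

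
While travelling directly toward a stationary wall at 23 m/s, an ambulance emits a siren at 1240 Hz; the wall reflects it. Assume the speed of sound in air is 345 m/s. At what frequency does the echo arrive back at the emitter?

The wall receives the sound from a moving source: f₁ = f₀ · v/(v − v_e) = 1240 × 345/322 ≈ 1329 Hz.
On the return leg the ambulance is a moving observer: f₂ = f₁ · (v + v_e)/v = 1329 × 368/345 ≈ 1417 Hz.

1417 Hz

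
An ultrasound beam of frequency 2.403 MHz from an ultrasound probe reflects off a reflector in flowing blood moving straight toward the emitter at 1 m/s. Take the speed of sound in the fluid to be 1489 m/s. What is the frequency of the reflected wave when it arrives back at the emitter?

At the reflector in flowing blood (a moving observer), f₁ = f₀ · (v + u)/v = 2.403 × 1490/1489 ≈ 2.405 MHz.
The reflection then acts as a moving source: f₂ = f₁ · v/(v − u) ≈ 2.406 MHz.
Equivalently f₂ = f₀ · (v + u)/(v − u).

2.406 MHz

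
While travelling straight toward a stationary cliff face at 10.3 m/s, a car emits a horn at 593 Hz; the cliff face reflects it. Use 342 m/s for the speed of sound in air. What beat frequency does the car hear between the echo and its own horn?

The cliff face receives the sound from a moving source: f₁ = f₀ · v/(v − v_e) = 593 × 342/331.7 ≈ 611.4 Hz.
On the return leg the car is a moving observer: f₂ = f₁ · (v + v_e)/v = 611.4 × 352.3/342 ≈ 629.8 Hz.
Beat against the emitted tone: |f₂ − f₀| = 2v_e·f₀/(v − v_e) = 2 × 10.3 × 593/331.7 ≈ 36.8 Hz.

36.8 Hz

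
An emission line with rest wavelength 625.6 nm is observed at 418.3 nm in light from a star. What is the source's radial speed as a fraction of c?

λ'/λ₀ = 0.6686 < 1 (blueshift), so the source is approaching.
λ'/λ₀ = √((1 − β)/(1 + β)) for an approaching source ⇒ β = (1 − r²)/(1 + r²) with r = λ'/λ₀.
β = (1 − 0.4471)/(1 + 0.4471) ≈ 0.382.

0.382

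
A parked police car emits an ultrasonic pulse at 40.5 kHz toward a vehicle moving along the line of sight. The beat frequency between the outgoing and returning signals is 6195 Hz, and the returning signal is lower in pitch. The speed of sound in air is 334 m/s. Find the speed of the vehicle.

Double Doppler shift off a moving reflector: f₂ = f₀ · (v + u)/(v − u) (u > 0 toward emitter).
Returning signal is lower, so f₂ = f₀ − Δf = 40500 − 6195 = 34305 Hz.
Rearranging, u = v · (f₂ − f₀)/(f₂ + f₀) = 334 × -6195/74805 ≈ -28 m/s.
So the vehicle is moving at 28 m/s away from the emitter.

28 m/s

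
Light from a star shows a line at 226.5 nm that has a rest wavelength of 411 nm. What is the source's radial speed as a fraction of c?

λ'/λ₀ = 0.5511 < 1 (blueshift), so the source is approaching.
λ'/λ₀ = √((1 − β)/(1 + β)) for an approaching source ⇒ β = (1 − r²)/(1 + r²) with r = λ'/λ₀.
β = (1 − 0.3037)/(1 + 0.3037) ≈ 0.534.

0.534c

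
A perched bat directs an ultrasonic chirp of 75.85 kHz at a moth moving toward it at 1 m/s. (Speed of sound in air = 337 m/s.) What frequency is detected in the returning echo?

At the moth (a moving observer), f₁ = f₀ · (v + u)/v = 75.85 × 338/337 ≈ 76.1 kHz.
The reflection then acts as a moving source: f₂ = f₁ · v/(v − u) ≈ 76.3 kHz.

76.3 kHz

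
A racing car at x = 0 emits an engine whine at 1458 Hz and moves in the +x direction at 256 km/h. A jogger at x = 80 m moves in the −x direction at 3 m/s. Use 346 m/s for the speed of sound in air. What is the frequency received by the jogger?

256 km/h = 71.11 m/s.
The observer lies on the +x side, so the source is heading toward the observer and the observer is heading toward the source.
With source approaching and observer approaching, f' = f · (v + v_o)/(v − v_s).
f' = 1458 × (346 + 3)/(346 − 71.11) = 1458 × 349/274.89 ≈ 1851 Hz.

1851 Hz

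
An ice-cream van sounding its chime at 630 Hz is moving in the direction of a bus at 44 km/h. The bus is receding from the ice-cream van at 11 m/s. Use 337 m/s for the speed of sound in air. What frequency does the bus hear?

632 Hz

44 km/h = 12.22 m/s.
With source approaching and observer receding, f' = f · (v − v_o)/(v − v_s).
f' = 630 × (337 − 11)/(337 − 12.22) = 630 × 326/324.78 ≈ 632 Hz.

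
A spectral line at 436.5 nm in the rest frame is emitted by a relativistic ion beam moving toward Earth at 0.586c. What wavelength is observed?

223.0 nm

Relativistic Doppler for wavelength: λ' = λ₀ · √((1 − β)/(1 + β)).
λ' = 436.5 × √(0.4140/1.5860) = 436.5 × 0.51091 ≈ 223.0 nm.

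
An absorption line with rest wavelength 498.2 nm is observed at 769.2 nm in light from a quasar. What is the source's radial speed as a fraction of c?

λ'/λ₀ = 1.5440 > 1 (redshift), so the source is receding.
λ'/λ₀ = √((1 + β)/(1 − β)) for a receding source ⇒ β = (r² − 1)/(r² + 1) with r = λ'/λ₀.
β = (2.3838 − 1)/(2.3838 + 1) ≈ 0.409.

0.409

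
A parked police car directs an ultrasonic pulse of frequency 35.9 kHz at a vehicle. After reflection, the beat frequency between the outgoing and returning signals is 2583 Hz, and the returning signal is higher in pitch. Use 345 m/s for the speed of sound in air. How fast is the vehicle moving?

12.0 m/s

Double Doppler shift off a moving reflector: f₂ = f₀ · (v + u)/(v − u) (u > 0 toward emitter).
Returning signal is higher, so f₂ = f₀ + Δf = 35900 + 2583 = 38483 Hz.
Rearranging, u = v · (f₂ − f₀)/(f₂ + f₀) = 345 × 2583/74383 ≈ 12.0 m/s.
So the vehicle is moving at 12.0 m/s toward the emitter.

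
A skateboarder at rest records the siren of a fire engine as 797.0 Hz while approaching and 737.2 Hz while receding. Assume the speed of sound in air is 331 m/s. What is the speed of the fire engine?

12.9 m/s

f₁/f₂ = (v + v_s)/(v − v_s), so v_s = v · (f₁ − f₂)/(f₁ + f₂).
v_s = 331 × (797.0 − 737.2)/(797.0 + 737.2) = 331 × 59.8/1534.2 ≈ 12.9 m/s.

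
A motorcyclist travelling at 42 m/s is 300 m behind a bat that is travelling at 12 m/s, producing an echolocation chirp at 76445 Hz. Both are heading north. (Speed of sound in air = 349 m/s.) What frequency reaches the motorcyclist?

82798 Hz

The motorcyclist is behind, so the bat is moving away from it while the motorcyclist is moving toward the bat.
Both move, so f' = f · (v + v_o)/(v + v_s).
f' = 76445 × (349 + 42)/(349 + 12) = 76445 × 391/361 ≈ 82798 Hz.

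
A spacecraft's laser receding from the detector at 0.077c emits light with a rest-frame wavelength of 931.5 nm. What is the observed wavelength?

Relativistic Doppler for wavelength: λ' = λ₀ · √((1 + β)/(1 − β)).
λ' = 931.5 × √(1.0770/0.9230) = 931.5 × 1.08021 ≈ 1006.2 nm.

1006.2 nm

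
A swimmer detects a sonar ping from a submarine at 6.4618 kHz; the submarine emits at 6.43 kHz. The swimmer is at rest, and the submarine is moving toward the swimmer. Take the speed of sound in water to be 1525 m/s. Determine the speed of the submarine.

7.5 m/s

f' = f · v/(v − v_s) ⇒ v_s = v · |1 − f/f'|.
v_s = 1525 × |1 − 6.43/6.4618| = 1525 × 0.004921 ≈ 7.5 m/s.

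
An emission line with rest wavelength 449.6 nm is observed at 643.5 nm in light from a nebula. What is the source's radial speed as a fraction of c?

λ'/λ₀ = 1.4313 > 1 (redshift), so the source is receding.
λ'/λ₀ = √((1 + β)/(1 − β)) for a receding source ⇒ β = (r² − 1)/(r² + 1) with r = λ'/λ₀.
β = (2.0485 − 1)/(2.0485 + 1) ≈ 0.344.

0.344c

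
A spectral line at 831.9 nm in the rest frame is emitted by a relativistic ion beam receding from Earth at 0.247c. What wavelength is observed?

Relativistic Doppler for wavelength: λ' = λ₀ · √((1 + β)/(1 − β)).
λ' = 831.9 × √(1.2470/0.7530) = 831.9 × 1.28687 ≈ 1070.5 nm.

1070.5 nm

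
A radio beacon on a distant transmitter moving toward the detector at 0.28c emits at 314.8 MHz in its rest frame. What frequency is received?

Relativistic Doppler for frequency: f' = f₀ · √((1 + β)/(1 − β)).
f' = 314.8 × √(1.2800/0.7200) = 314.8 × 1.33333 ≈ 419.7 MHz.

419.7 MHz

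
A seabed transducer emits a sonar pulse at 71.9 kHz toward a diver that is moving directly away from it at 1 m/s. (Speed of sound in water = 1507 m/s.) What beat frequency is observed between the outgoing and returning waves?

At the diver (a moving observer), f₁ = f₀ · (v − u)/v = 71.9 × 1506/1507 ≈ 71.8523 kHz.
On reflection it acts as a source moving away from the stationary detector: f₂ = f₁ · v/(v + u) = 71.8523 × 1507/1508 ≈ 71.8046 kHz.
Beat frequency (with f₀ = 71900 Hz): |f₂ − f₀| = 2u·f₀/(v + u) = 2 × 1 × 71900/1508 ≈ 95 Hz.

95 Hz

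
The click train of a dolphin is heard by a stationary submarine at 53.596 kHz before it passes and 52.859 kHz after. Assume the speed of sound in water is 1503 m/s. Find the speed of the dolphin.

10.4 m/s

f₁/f₂ = (v + v_s)/(v − v_s), so v_s = v · (f₁ − f₂)/(f₁ + f₂).
v_s = 1503 × (53.596 − 52.859)/(53.596 + 52.859) = 1503 × 0.737/106.455 ≈ 10.4 m/s.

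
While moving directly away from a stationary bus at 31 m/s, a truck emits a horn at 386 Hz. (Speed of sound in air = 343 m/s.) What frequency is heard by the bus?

Moving source, stationary observer: f' = f · v/(v + v_s) since the source is receding.
f' = 386 × 343/(343 + 31) = 386 × 343/374 ≈ 354 Hz.

354 Hz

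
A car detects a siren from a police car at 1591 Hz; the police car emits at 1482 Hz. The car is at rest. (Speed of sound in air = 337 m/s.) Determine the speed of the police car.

23.1 m/s

f' > f, so the police car is approaching.
f' = f · v/(v − v_s) ⇒ v_s = v · |1 − f/f'|.
v_s = 337 × |1 − 1482/1591| = 337 × 0.06851 ≈ 23.1 m/s.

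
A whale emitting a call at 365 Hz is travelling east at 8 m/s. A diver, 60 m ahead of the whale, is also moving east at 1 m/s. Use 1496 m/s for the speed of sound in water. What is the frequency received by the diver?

367 Hz

The diver is ahead, so the whale is moving toward it while the diver is moving away from the whale.
General Doppler shift: f' = f · (v − v_o)/(v − v_s).
f' = 365 × (1496 − 1)/(1496 − 8) = 365 × 1495/1488 ≈ 367 Hz.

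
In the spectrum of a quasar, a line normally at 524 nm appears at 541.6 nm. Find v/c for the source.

λ'/λ₀ = 1.0336 > 1 (redshift), so the source is receding.
λ'/λ₀ = √((1 + β)/(1 − β)) for a receding source ⇒ β = (r² − 1)/(r² + 1) with r = λ'/λ₀.
β = (1.0683 − 1)/(1.0683 + 1) ≈ 0.033.

0.033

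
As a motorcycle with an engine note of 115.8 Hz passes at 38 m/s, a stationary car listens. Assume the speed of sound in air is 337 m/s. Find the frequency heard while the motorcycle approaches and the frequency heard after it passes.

131 Hz approaching; 104 Hz receding

Approaching: f₁ = f · v/(v − v_s) = 115.8 × 337/299 ≈ 131 Hz.
Receding: f₂ = f · v/(v + v_s) = 115.8 × 337/375 ≈ 104 Hz.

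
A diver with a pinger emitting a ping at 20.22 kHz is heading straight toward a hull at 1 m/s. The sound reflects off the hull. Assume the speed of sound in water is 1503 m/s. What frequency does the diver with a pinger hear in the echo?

The hull receives the sound from a moving source: f₁ = f₀ · v/(v − v_e) = 20.22 × 1503/1502 ≈ 20.2 kHz.
On the return leg the diver with a pinger is a moving observer: f₂ = f₁ · (v + v_e)/v = 20.2 × 1504/1503 ≈ 20.2 kHz.

20.2 kHz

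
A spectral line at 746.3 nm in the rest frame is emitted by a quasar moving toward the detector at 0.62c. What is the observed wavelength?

Relativistic Doppler for wavelength: λ' = λ₀ · √((1 − β)/(1 + β)).
λ' = 746.3 × √(0.3800/1.6200) = 746.3 × 0.48432 ≈ 361.4 nm.

361.4 nm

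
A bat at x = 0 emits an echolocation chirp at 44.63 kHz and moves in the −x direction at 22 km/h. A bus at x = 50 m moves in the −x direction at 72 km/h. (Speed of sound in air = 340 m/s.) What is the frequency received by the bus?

46.4 kHz

22 km/h = 6.111 m/s; 72 km/h = 20 m/s.
The observer lies on the +x side, so the source is heading away from the observer and the observer is heading toward the source.
With source receding and observer approaching, f' = f · (v + v_o)/(v + v_s).
f' = 44.63 × (340 + 20)/(340 + 6.111) = 44.63 × 360/346.11 ≈ 46.4 kHz.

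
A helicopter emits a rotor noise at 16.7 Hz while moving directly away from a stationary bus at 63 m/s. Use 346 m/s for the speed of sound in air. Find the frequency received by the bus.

Moving source, stationary observer: f' = f · v/(v + v_s) since the source is receding.
f' = 16.7 × 346/(346 + 63) = 16.7 × 346/409 ≈ 14.1 Hz.

14.1 Hz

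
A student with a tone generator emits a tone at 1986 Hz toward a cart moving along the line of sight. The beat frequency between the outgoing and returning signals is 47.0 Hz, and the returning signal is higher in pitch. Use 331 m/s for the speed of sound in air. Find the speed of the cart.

Double Doppler shift off a moving reflector: f₂ = f₀ · (v + u)/(v − u) (u > 0 toward emitter).
Returning signal is higher, so f₂ = f₀ + Δf = 1986 + 47 = 2033 Hz.
Rearranging, u = v · (f₂ − f₀)/(f₂ + f₀) = 331 × 47/4019 ≈ 3.9 m/s.
So the cart is moving at 3.9 m/s toward the emitter.

3.9 m/s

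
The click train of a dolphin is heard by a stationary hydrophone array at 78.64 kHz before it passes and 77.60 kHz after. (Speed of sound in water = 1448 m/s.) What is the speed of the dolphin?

f₁/f₂ = (v + v_s)/(v − v_s), so v_s = v · (f₁ − f₂)/(f₁ + f₂).
v_s = 1448 × (78.64 − 77.60)/(78.64 + 77.60) = 1448 × 1.04/156.24 ≈ 9.6 m/s.

9.6 m/s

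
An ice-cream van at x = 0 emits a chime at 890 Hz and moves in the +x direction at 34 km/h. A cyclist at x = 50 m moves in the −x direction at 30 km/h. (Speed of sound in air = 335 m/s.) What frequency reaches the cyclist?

939 Hz

34 km/h = 9.444 m/s; 30 km/h = 8.333 m/s.
The observer lies on the +x side, so the source is heading toward the observer and the observer is heading toward the source.
General Doppler shift: f' = f · (v + v_o)/(v − v_s).
f' = 890 × (335 + 8.333)/(335 − 9.444) = 890 × 343.33/325.56 ≈ 939 Hz.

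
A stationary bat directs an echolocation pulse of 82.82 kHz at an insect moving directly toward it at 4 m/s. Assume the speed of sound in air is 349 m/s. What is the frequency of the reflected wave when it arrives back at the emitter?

At the insect (a moving observer), f₁ = f₀ · (v + u)/v = 82.82 × 353/349 ≈ 83.8 kHz.
On reflection it acts as a source moving toward the stationary detector: f₂ = f₁ · v/(v − u) = 83.8 × 349/345 ≈ 84.7 kHz.
Equivalently f₂ = f₀ · (v + u)/(v − u).

84.7 kHz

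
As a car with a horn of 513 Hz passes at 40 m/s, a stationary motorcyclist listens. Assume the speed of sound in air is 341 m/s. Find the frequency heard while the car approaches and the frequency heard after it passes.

Approaching: f₁ = f · v/(v − v_s) = 513 × 341/301 ≈ 581 Hz.
Receding: f₂ = f · v/(v + v_s) = 513 × 341/381 ≈ 459 Hz.

581 Hz approaching; 459 Hz receding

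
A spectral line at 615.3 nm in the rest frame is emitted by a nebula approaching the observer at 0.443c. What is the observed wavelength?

Relativistic Doppler for wavelength: λ' = λ₀ · √((1 − β)/(1 + β)).
λ' = 615.3 × √(0.5570/1.4430) = 615.3 × 0.62129 ≈ 382.3 nm.

382.3 nm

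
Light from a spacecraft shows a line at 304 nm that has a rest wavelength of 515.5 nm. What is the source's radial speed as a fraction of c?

λ'/λ₀ = 0.5897 < 1 (blueshift), so the source is approaching.
λ'/λ₀ = √((1 − β)/(1 + β)) for an approaching source ⇒ β = (1 − r²)/(1 + r²) with r = λ'/λ₀.
β = (1 − 0.3478)/(1 + 0.3478) ≈ 0.484.

0.484c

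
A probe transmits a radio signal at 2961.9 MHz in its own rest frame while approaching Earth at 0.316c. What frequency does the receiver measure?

4108.4 MHz

Relativistic Doppler for frequency: f' = f₀ · √((1 + β)/(1 − β)).
f' = 2961.9 × √(1.3160/0.6840) = 2961.9 × 1.38707 ≈ 4108.4 MHz.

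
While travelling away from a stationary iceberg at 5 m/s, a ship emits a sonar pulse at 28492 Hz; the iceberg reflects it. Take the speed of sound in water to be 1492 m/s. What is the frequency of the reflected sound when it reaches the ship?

28302 Hz

The iceberg receives the sound from a moving source: f₁ = f₀ · v/(v + v_e) = 28492 × 1492/1497 ≈ 28397 Hz.
On the return leg the ship is a moving observer: f₂ = f₁ · (v − v_e)/v = 28397 × 1487/1492 ≈ 28302 Hz.
Equivalently f₂ = f₀ · (v − v_e)/(v + v_e).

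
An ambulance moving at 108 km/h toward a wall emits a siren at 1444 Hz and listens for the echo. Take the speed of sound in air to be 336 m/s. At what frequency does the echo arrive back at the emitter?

1727 Hz

108 km/h = 30 m/s.
The wall receives the sound from a moving source: f₁ = f₀ · v/(v − v_e) = 1444 × 336/306 ≈ 1586 Hz.
On the return leg the ambulance is a moving observer: f₂ = f₁ · (v + v_e)/v = 1586 × 366/336 ≈ 1727 Hz.
Equivalently f₂ = f₀ · (v + v_e)/(v − v_e).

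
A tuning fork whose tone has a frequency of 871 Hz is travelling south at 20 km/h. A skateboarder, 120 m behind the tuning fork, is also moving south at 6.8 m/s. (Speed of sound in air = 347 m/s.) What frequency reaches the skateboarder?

20 km/h = 5.556 m/s.
The skateboarder is behind, so the tuning fork is moving away from it while the skateboarder is moving toward the tuning fork.
Both move, so f' = f · (v + v_o)/(v + v_s).
f' = 871 × (347 + 6.8)/(347 + 5.556) = 871 × 353.8/352.56 ≈ 874 Hz.

874 Hz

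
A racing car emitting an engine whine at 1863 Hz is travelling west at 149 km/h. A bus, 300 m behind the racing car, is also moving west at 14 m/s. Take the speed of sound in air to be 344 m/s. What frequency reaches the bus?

149 km/h = 41.39 m/s.
The bus is behind, so the racing car is moving away from it while the bus is moving toward the racing car.
Both move, so f' = f · (v + v_o)/(v + v_s).
f' = 1863 × (344 + 14)/(344 + 41.39) = 1863 × 358/385.39 ≈ 1731 Hz.

1731 Hz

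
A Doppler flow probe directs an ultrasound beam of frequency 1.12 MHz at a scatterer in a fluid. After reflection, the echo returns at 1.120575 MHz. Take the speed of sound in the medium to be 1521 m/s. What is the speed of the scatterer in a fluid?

Double Doppler shift off a moving reflector: f₂ = f₀ · (v + u)/(v − u) (u > 0 toward emitter).
Rearranging, u = v · (f₂ − f₀)/(f₂ + f₀) = 1521 × 0.000575/2.240575 ≈ 0.39 m/s.
So the scatterer in a fluid is moving at 0.39 m/s toward the emitter.

0.39 m/s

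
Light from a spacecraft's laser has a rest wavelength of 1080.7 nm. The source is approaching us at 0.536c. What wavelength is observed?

Relativistic Doppler for wavelength: λ' = λ₀ · √((1 − β)/(1 + β)).
λ' = 1080.7 × √(0.4640/1.5360) = 1080.7 × 0.54962 ≈ 594.0 nm.

594.0 nm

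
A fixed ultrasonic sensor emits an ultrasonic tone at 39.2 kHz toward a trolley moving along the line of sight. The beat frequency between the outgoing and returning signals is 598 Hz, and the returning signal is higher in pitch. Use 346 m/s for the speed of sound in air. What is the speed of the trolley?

2.62 m/s

Double Doppler shift off a moving reflector: f₂ = f₀ · (v + u)/(v − u) (u > 0 toward emitter).
Returning signal is higher, so f₂ = f₀ + Δf = 39200 + 598 = 39798 Hz.
Rearranging, u = v · (f₂ − f₀)/(f₂ + f₀) = 346 × 598/78998 ≈ 2.62 m/s.
So the trolley is moving at 2.62 m/s toward the emitter.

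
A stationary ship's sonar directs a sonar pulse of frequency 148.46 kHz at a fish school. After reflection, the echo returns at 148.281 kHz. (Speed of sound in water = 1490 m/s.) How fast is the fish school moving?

Double Doppler shift off a moving reflector: f₂ = f₀ · (v + u)/(v − u) (u > 0 toward emitter).
Rearranging, u = v · (f₂ − f₀)/(f₂ + f₀) = 1490 × -0.179/296.741 ≈ -0.90 m/s.
So the fish school is moving at 0.90 m/s away from the emitter.

0.90 m/s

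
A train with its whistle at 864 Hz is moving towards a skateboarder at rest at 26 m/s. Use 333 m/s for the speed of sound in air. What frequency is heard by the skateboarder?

With the source moving toward a stationary observer, f' = f · v/(v − v_s).
f' = 864 × 333/(333 − 26) = 864 × 333/307 ≈ 937 Hz.

937 Hz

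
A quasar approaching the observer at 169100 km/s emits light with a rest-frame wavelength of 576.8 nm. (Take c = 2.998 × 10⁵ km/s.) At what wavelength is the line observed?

β = v/c = 169100/299800 = 0.5640.
Relativistic Doppler for wavelength: λ' = λ₀ · √((1 − β)/(1 + β)).
λ' = 576.8 × √(0.4360/1.5640) = 576.8 × 0.52796 ≈ 304.5 nm.

304.5 nm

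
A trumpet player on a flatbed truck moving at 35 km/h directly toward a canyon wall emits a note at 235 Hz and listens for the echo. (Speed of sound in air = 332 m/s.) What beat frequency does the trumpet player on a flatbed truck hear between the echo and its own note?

35 km/h = 9.722 m/s.
The canyon wall receives the sound from a moving source: f₁ = f₀ · v/(v − v_e) = 235 × 332/322.28 ≈ 242.09 Hz.
On the return leg the trumpet player on a flatbed truck is a moving observer: f₂ = f₁ · (v + v_e)/v = 242.09 × 341.72/332 ≈ 249.18 Hz.
Beat against the emitted tone: |f₂ − f₀| = 2v_e·f₀/(v − v_e) = 2 × 9.722 × 235/322.28 ≈ 14.2 Hz.

14.2 Hz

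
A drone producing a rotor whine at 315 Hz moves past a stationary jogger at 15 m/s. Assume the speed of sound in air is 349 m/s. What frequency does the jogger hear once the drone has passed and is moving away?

302 Hz

Receding: f₂ = f · v/(v + v_s) = 315 × 349/364 ≈ 302 Hz.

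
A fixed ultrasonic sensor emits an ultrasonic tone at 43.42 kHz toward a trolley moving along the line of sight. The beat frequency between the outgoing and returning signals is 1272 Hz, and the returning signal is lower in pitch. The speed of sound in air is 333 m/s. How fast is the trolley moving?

Double Doppler shift off a moving reflector: f₂ = f₀ · (v + u)/(v − u) (u > 0 toward emitter).
Returning signal is lower, so f₂ = f₀ − Δf = 43420 − 1272 = 42148 Hz.
Rearranging, u = v · (f₂ − f₀)/(f₂ + f₀) = 333 × -1272/85568 ≈ -5.0 m/s.
So the trolley is moving at 5.0 m/s away from the emitter.

5.0 m/s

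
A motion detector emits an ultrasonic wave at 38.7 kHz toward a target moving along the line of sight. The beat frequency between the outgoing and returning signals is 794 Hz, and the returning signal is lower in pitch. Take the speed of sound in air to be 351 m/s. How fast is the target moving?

Double Doppler shift off a moving reflector: f₂ = f₀ · (v + u)/(v − u) (u > 0 toward emitter).
Returning signal is lower, so f₂ = f₀ − Δf = 38700 − 794 = 37906 Hz.
Rearranging, u = v · (f₂ − f₀)/(f₂ + f₀) = 351 × -794/76606 ≈ -3.6 m/s.
So the target is moving at 3.6 m/s away from the emitter.

3.6 m/s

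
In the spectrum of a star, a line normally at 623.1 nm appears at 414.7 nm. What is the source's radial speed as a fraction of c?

λ'/λ₀ = 0.6655 < 1 (blueshift), so the source is approaching.
λ'/λ₀ = √((1 − β)/(1 + β)) for an approaching source ⇒ β = (1 − r²)/(1 + r²) with r = λ'/λ₀.
β = (1 − 0.4429)/(1 + 0.4429) ≈ 0.386.

0.386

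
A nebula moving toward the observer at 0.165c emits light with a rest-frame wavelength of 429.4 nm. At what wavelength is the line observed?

Relativistic Doppler for wavelength: λ' = λ₀ · √((1 − β)/(1 + β)).
λ' = 429.4 × √(0.8350/1.1650) = 429.4 × 0.84660 ≈ 363.5 nm.

363.5 nm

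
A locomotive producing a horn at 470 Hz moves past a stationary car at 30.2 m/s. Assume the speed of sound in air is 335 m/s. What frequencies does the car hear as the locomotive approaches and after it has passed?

517 Hz approaching; 431 Hz receding

Approaching: f₁ = f · v/(v − v_s) = 470 × 335/304.8 ≈ 517 Hz.
Receding: f₂ = f · v/(v + v_s) = 470 × 335/365.2 ≈ 431 Hz.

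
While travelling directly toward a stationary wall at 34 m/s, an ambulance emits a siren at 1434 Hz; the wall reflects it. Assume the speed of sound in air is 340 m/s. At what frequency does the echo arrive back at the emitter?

1753 Hz

The wall receives the sound from a moving source: f₁ = f₀ · v/(v − v_e) = 1434 × 340/306 ≈ 1593 Hz.
On the return leg the ambulance is a moving observer: f₂ = f₁ · (v + v_e)/v = 1593 × 374/340 ≈ 1753 Hz.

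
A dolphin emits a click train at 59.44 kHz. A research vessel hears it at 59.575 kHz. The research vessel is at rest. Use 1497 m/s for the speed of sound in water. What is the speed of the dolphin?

f' > f, so the dolphin is approaching.
f' = f · v/(v − v_s) ⇒ v_s = v · |1 − f/f'|.
v_s = 1497 × |1 − 59.44/59.575| = 1497 × 0.002266 ≈ 3.4 m/s.

3.4 m/s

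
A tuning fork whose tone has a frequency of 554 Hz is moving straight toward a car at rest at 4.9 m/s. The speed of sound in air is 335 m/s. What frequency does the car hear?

562 Hz

Moving source, stationary observer: f' = f · v/(v − v_s) since the source is approaching.
f' = 554 × 335/(335 − 4.9) = 554 × 335/330.1 ≈ 562 Hz.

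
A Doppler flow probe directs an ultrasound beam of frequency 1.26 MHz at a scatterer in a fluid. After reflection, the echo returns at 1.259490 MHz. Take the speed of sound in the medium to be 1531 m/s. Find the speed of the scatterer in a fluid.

Double Doppler shift off a moving reflector: f₂ = f₀ · (v + u)/(v − u) (u > 0 toward emitter).
Rearranging, u = v · (f₂ − f₀)/(f₂ + f₀) = 1531 × -0.000510/2.519490 ≈ -0.31 m/s.
So the scatterer in a fluid is moving at 0.31 m/s away from the emitter.

0.31 m/s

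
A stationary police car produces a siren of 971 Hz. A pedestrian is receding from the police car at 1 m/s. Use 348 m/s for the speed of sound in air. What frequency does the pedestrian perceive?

Only the observer moves, away from the source, so f' = f · (v − v_o)/v.
f' = 971 × (348 − 1)/348 = 971 × 347/348 ≈ 968 Hz.

968 Hz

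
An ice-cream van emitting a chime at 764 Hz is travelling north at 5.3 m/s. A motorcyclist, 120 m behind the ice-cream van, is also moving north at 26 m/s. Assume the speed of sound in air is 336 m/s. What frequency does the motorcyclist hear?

The motorcyclist is behind, so the ice-cream van is moving away from it while the motorcyclist is moving toward the ice-cream van.
General Doppler shift: f' = f · (v + v_o)/(v + v_s).
f' = 764 × (336 + 26)/(336 + 5.3) = 764 × 362/341.3 ≈ 810 Hz.

810 Hz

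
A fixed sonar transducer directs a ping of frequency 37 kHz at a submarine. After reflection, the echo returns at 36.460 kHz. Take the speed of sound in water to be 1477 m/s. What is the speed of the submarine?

Double Doppler shift off a moving reflector: f₂ = f₀ · (v + u)/(v − u) (u > 0 toward emitter).
Rearranging, u = v · (f₂ − f₀)/(f₂ + f₀) = 1477 × -0.540/73.460 ≈ -10.9 m/s.
So the submarine is moving at 10.9 m/s away from the emitter.

10.9 m/s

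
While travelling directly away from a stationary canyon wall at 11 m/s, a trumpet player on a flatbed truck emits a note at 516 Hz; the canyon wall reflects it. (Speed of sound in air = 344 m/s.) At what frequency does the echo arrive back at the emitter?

The canyon wall receives the sound from a moving source: f₁ = f₀ · v/(v + v_e) = 516 × 344/355 ≈ 500 Hz.
On the return leg the trumpet player on a flatbed truck is a moving observer: f₂ = f₁ · (v − v_e)/v = 500 × 333/344 ≈ 484 Hz.
Equivalently f₂ = f₀ · (v − v_e)/(v + v_e).

484 Hz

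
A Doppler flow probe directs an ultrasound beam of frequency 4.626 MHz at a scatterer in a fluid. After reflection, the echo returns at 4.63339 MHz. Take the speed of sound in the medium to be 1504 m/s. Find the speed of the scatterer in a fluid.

1.20 m/s

Double Doppler shift off a moving reflector: f₂ = f₀ · (v + u)/(v − u) (u > 0 toward emitter).
Rearranging, u = v · (f₂ − f₀)/(f₂ + f₀) = 1504 × 0.00739/9.25939 ≈ 1.20 m/s.
So the scatterer in a fluid is moving at 1.20 m/s toward the emitter.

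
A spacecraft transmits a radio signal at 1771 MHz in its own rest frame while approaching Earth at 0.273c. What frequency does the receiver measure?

Relativistic Doppler for frequency: f' = f₀ · √((1 + β)/(1 − β)).
f' = 1771 × √(1.2730/0.7270) = 1771 × 1.32327 ≈ 2343.5 MHz.

2343.5 MHz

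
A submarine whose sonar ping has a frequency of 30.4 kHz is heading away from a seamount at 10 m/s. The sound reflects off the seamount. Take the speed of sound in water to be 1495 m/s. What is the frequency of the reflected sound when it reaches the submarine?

30.0 kHz

The seamount receives the sound from a moving source: f₁ = f₀ · v/(v + v_e) = 30.4 × 1495/1505 ≈ 30.2 kHz.
On the return leg the submarine is a moving observer: f₂ = f₁ · (v − v_e)/v = 30.2 × 1485/1495 ≈ 30.0 kHz.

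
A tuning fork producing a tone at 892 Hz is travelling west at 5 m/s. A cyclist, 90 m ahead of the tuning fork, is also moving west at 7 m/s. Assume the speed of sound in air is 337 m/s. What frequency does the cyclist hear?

887 Hz

The cyclist is ahead, so the tuning fork is moving toward it while the cyclist is moving away from the tuning fork.
With source approaching and observer receding, f' = f · (v − v_o)/(v − v_s).
f' = 892 × (337 − 7)/(337 − 5) = 892 × 330/332 ≈ 887 Hz.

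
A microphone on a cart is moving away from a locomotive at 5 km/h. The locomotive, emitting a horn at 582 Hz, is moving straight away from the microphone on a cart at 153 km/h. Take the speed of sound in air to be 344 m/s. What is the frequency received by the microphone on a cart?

516 Hz

153 km/h = 42.5 m/s; 5 km/h = 1.389 m/s.
General Doppler shift: f' = f · (v − v_o)/(v + v_s).
f' = 582 × (344 − 1.389)/(344 + 42.5) = 582 × 342.61/386.5 ≈ 516 Hz.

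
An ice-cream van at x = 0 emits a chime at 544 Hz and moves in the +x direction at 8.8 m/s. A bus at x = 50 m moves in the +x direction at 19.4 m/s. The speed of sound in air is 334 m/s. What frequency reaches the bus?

526 Hz

The observer lies on the +x side, so the source is heading toward the observer and the observer is heading away from the source.
With source approaching and observer receding, f' = f · (v − v_o)/(v − v_s).
f' = 544 × (334 − 19.4)/(334 − 8.8) = 544 × 314.6/325.2 ≈ 526 Hz.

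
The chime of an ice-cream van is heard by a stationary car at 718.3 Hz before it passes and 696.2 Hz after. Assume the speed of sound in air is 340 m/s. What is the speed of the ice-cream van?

f₁/f₂ = (v + v_s)/(v − v_s), so v_s = v · (f₁ − f₂)/(f₁ + f₂).
v_s = 340 × (718.3 − 696.2)/(718.3 + 696.2) = 340 × 22.1/1414.5 ≈ 5.3 m/s.

5.3 m/s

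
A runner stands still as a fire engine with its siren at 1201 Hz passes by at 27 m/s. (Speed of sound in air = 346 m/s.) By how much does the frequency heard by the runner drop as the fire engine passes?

Approaching: f₁ = f · v/(v − v_s) = 1201 × 346/319 ≈ 1303 Hz.
Receding: f₂ = f · v/(v + v_s) = 1201 × 346/373 ≈ 1114 Hz.
Drop: f₁ − f₂ = 2f·v·v_s/(v² − v_s²) = 2 × 1201 × 346 × 27/(346² − 27²) ≈ 189 Hz.

189 Hz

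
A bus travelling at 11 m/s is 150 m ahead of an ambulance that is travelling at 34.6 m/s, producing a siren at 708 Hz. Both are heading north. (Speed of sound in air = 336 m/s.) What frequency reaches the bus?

763 Hz

The bus is ahead, so the ambulance is moving toward it while the bus is moving away from the ambulance.
With source approaching and observer receding, f' = f · (v − v_o)/(v − v_s).
f' = 708 × (336 − 11)/(336 − 34.6) = 708 × 325/301.4 ≈ 763 Hz.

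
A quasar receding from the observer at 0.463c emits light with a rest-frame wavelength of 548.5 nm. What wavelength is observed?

Relativistic Doppler for wavelength: λ' = λ₀ · √((1 + β)/(1 − β)).
λ' = 548.5 × √(1.4630/0.5370) = 548.5 × 1.65057 ≈ 905.3 nm.

905.3 nm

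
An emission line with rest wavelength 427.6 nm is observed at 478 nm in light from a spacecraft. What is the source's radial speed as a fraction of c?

0.111

λ'/λ₀ = 1.1179 > 1 (redshift), so the source is receding.
λ'/λ₀ = √((1 + β)/(1 − β)) for a receding source ⇒ β = (r² − 1)/(r² + 1) with r = λ'/λ₀.
β = (1.2496 − 1)/(1.2496 + 1) ≈ 0.111.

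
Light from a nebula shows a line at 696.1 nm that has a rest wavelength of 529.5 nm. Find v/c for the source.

λ'/λ₀ = 1.3146 > 1 (redshift), so the source is receding.
λ'/λ₀ = √((1 + β)/(1 − β)) for a receding source ⇒ β = (r² − 1)/(r² + 1) with r = λ'/λ₀.
β = (1.7283 − 1)/(1.7283 + 1) ≈ 0.267.

0.267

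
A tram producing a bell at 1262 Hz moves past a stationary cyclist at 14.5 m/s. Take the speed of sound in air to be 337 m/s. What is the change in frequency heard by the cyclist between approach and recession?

109 Hz

Approaching: f₁ = f · v/(v − v_s) = 1262 × 337/322.5 ≈ 1319 Hz.
Receding: f₂ = f · v/(v + v_s) = 1262 × 337/351.5 ≈ 1210 Hz.
Drop: f₁ − f₂ = 2f·v·v_s/(v² − v_s²) = 2 × 1262 × 337 × 14.5/(337² − 14.5²) ≈ 109 Hz.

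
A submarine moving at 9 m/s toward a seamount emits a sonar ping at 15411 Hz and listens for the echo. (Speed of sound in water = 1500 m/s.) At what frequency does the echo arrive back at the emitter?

15597 Hz

The seamount receives the sound from a moving source: f₁ = f₀ · v/(v − v_e) = 15411 × 1500/1491 ≈ 15504 Hz.
On the return leg the submarine is a moving observer: f₂ = f₁ · (v + v_e)/v = 15504 × 1509/1500 ≈ 15597 Hz.
Equivalently f₂ = f₀ · (v + v_e)/(v − v_e).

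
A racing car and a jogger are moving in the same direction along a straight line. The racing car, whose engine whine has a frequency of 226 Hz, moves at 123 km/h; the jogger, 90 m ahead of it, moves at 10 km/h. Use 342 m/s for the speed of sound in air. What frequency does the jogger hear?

249 Hz

123 km/h = 34.17 m/s; 10 km/h = 2.778 m/s.
The jogger is ahead, so the racing car is moving toward it while the jogger is moving away from the racing car.
General Doppler shift: f' = f · (v − v_o)/(v − v_s).
f' = 226 × (342 − 2.778)/(342 − 34.17) = 226 × 339.22/307.83 ≈ 249 Hz.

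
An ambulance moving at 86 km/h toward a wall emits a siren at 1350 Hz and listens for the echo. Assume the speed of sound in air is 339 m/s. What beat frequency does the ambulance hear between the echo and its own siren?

205 Hz

86 km/h = 23.89 m/s.
The wall receives the sound from a moving source: f₁ = f₀ · v/(v − v_e) = 1350 × 339/315.11 ≈ 1452 Hz.
On the return leg the ambulance is a moving observer: f₂ = f₁ · (v + v_e)/v = 1452 × 362.89/339 ≈ 1555 Hz.
Beat against the emitted tone: |f₂ − f₀| = 2v_e·f₀/(v − v_e) = 2 × 23.89 × 1350/315.11 ≈ 205 Hz.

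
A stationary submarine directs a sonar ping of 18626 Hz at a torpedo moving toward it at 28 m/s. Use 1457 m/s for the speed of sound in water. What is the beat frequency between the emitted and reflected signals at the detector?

At the torpedo (a moving observer), f₁ = f₀ · (v + u)/v = 18626 × 1485/1457 ≈ 18984 Hz.
On reflection it acts as a source moving toward the stationary detector: f₂ = f₁ · v/(v − u) = 18984 × 1457/1429 ≈ 19356 Hz.
Equivalently f₂ = f₀ · (v + u)/(v − u).
Beat frequency: |f₂ − f₀| = 2u·f₀/(v − u) = 2 × 28 × 18626/1429 ≈ 730 Hz.

730 Hz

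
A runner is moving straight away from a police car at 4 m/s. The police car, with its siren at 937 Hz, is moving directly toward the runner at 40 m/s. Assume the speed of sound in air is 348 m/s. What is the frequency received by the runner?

With source approaching and observer receding, f' = f · (v − v_o)/(v − v_s).
f' = 937 × (348 − 4)/(348 − 40) = 937 × 344/308 ≈ 1047 Hz.

1047 Hz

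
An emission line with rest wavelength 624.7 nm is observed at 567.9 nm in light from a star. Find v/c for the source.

λ'/λ₀ = 0.9091 < 1 (blueshift), so the source is approaching.
λ'/λ₀ = √((1 − β)/(1 + β)) for an approaching source ⇒ β = (1 − r²)/(1 + r²) with r = λ'/λ₀.
β = (1 − 0.8264)/(1 + 0.8264) ≈ 0.095.

0.095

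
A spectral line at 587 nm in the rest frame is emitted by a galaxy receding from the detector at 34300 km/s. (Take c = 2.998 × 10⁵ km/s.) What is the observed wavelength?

658.5 nm

β = v/c = 34300/299800 = 0.1144.
Relativistic Doppler for wavelength: λ' = λ₀ · √((1 + β)/(1 − β)).
λ' = 587 × √(1.1144/0.8856) = 587 × 1.12178 ≈ 658.5 nm.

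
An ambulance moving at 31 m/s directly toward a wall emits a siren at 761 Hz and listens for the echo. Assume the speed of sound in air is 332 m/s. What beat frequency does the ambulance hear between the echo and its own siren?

The wall receives the sound from a moving source: f₁ = f₀ · v/(v − v_e) = 761 × 332/301 ≈ 839.4 Hz.
On the return leg the ambulance is a moving observer: f₂ = f₁ · (v + v_e)/v = 839.4 × 363/332 ≈ 917.8 Hz.
Equivalently f₂ = f₀ · (v + v_e)/(v − v_e).
Beat against the emitted tone: |f₂ − f₀| = 2v_e·f₀/(v − v_e) = 2 × 31 × 761/301 ≈ 157 Hz.

157 Hz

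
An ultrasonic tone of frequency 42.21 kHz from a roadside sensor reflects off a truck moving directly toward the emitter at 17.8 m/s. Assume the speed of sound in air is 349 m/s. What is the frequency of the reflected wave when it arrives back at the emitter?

46.7 kHz

The truck first receives the wave as a moving observer: f₁ = f₀ · (v + u)/v = 42.21 × (349 + 17.8)/349 ≈ 44.4 kHz.
On reflection it acts as a source moving toward the stationary detector: f₂ = f₁ · v/(v − u) = 44.4 × 349/331.2 ≈ 46.7 kHz.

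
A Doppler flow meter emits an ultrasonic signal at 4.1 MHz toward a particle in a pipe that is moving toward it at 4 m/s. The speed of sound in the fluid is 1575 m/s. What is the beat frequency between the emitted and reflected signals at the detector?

The particle in a pipe first receives the wave as a moving observer: f₁ = f₀ · (v + u)/v = 4.1 × (1575 + 4)/1575 ≈ 4.1104 MHz.
The reflection then acts as a moving source: f₂ = f₁ · v/(v − u) ≈ 4.1209 MHz.
Equivalently f₂ = f₀ · (v + u)/(v − u).
Beat frequency (with f₀ = 4100000 Hz): |f₂ − f₀| = 2u·f₀/(v − u) = 2 × 4 × 4100000/1571 ≈ 20878 Hz.

20878 Hz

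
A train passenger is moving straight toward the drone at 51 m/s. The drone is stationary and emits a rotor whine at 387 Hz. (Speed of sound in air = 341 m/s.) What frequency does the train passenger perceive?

Moving observer, stationary source: f' = f · (v + v_o)/v.
f' = 387 × (341 + 51)/341 = 387 × 392/341 ≈ 445 Hz.

445 Hz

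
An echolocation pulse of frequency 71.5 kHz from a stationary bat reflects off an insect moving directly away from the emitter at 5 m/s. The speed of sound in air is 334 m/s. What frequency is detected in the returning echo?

69.4 kHz

The insect first receives the wave as a moving observer: f₁ = f₀ · (v − u)/v = 71.5 × (334 − 5)/334 ≈ 70.4 kHz.
The reflection then acts as a moving source: f₂ = f₁ · v/(v + u) ≈ 69.4 kHz.
Equivalently f₂ = f₀ · (v − u)/(v + u).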